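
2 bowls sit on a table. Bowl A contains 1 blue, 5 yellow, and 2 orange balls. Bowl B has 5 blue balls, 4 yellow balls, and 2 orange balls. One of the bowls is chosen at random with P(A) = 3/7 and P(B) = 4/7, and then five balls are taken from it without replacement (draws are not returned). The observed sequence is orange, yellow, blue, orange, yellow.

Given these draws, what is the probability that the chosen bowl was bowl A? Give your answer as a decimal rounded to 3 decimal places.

The likelihood of the observed sequence under each hypothesis: P(data | bowl A) = (2/8)(5/7)(1/6)(1/5)(4/4) = 0.0059524; P(data | bowl B) = (2/11)(4/10)(5/9)(1/8)(3/7) = 0.0021645.
The prior-weighted likelihoods are 3/7 · 0.0059524 = 0.002551, 4/7 · 0.0021645 = 0.0012369; summing to 0.0037879.
Therefore the posterior P(bowl A | data) = (0.002551) / (0.0037879) = 0.67347.

0.673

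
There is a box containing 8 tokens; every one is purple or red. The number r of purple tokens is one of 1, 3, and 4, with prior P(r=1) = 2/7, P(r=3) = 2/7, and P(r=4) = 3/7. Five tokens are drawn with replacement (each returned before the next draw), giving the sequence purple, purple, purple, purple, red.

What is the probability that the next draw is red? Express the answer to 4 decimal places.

0.5273

For each hypothesis, P(data | H) works out to: P(data | r = 1) = (1/8)(1/8)(1/8)(1/8)(7/8) = 0.00021362; P(data | r = 3) = (3/8)(3/8)(3/8)(3/8)(5/8) = 0.01236; P(data | r = 4) = (4/8)(4/8)(4/8)(4/8)(4/8) = 0.03125.
Multiplying each by its prior: 2/7 · 0.00021362 = 6.1035e-05, 2/7 · 0.01236 = 0.0035313, 3/7 · 0.03125 = 0.013393; summing to 0.016985.
The posterior is then P(r = 1 | data) = 0.0035934, P(r = 3 | data) = 0.20791, P(r = 4 | data) = 0.7885.
So P(red next | data) = Σ P(red next | H) P(H | data) = (7/8)(0.0035934) + (5/8)(0.20791) + (1/2)(0.7885) = 0.52734.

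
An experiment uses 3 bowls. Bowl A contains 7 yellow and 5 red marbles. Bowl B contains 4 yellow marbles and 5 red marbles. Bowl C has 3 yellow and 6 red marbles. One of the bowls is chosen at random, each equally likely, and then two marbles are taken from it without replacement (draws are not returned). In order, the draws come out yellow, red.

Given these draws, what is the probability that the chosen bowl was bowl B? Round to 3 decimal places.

0.350

The likelihood of the observed sequence under each hypothesis: P(data | bowl A) = (7/12)(5/11) = 35/132; P(data | bowl B) = (4/9)(5/8) = 5/18; P(data | bowl C) = (3/9)(6/8) = 1/4.
Weighting by the prior gives 1/3 · 35/132 = 35/396, 1/3 · 5/18 = 5/54, 1/3 · 1/4 = 1/12; with total 157/594.
By Bayes' rule, P(bowl B | data) = (5/54) / (157/594) = 55/157.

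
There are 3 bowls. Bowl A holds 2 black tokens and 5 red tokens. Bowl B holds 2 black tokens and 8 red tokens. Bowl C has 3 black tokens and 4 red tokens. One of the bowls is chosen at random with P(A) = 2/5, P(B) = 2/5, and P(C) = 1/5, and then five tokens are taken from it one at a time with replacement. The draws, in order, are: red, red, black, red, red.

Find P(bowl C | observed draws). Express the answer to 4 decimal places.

0.1275

The likelihood of the observed sequence under each hypothesis: P(data | bowl A) = (5/7)(5/7)(2/7)(5/7)(5/7) = 0.074374; P(data | bowl B) = (8/10)(8/10)(2/10)(8/10)(8/10) = 0.08192; P(data | bowl C) = (4/7)(4/7)(3/7)(4/7)(4/7) = 0.045695.
Multiplying each by its prior: 2/5 · 0.074374 = 0.02975, 2/5 · 0.08192 = 0.032768, 1/5 · 0.045695 = 0.009139; these sum to 0.071657.
Hence P(bowl C | data) = (0.009139) / (0.071657) = 0.12754.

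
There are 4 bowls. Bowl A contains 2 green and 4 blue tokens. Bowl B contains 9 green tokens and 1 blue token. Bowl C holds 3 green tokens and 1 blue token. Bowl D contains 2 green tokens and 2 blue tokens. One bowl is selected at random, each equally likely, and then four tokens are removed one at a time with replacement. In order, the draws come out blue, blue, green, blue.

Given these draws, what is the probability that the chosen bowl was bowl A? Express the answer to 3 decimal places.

Compute the likelihood of the observed sequence for each case: P(data | bowl A) = (4/6)(4/6)(2/6)(4/6) = 0.098765; P(data | bowl B) = (1/10)(1/10)(9/10)(1/10) = 0.0009; P(data | bowl C) = (1/4)(1/4)(3/4)(1/4) = 0.011719; P(data | bowl D) = (2/4)(2/4)(2/4)(2/4) = 0.0625.
Multiplying each by its prior: 1/4 · 0.098765 = 0.024691, 1/4 · 0.0009 = 0.000225, 1/4 · 0.011719 = 0.0029297, 1/4 · 0.0625 = 0.015625; summing to 0.043471.
By Bayes' rule, P(bowl A | data) = (0.024691) / (0.043471) = 0.568.

0.568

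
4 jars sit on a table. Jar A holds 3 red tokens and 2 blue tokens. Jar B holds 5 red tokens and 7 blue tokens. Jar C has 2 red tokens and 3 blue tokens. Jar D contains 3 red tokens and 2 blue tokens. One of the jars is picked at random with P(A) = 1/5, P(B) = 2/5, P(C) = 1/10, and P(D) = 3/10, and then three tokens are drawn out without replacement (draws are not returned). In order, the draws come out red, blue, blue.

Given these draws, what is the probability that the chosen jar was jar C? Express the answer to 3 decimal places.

0.150

The likelihood of the observed sequence under each hypothesis: P(data | jar A) = (3/5)(2/4)(1/3) = 0.1; P(data | jar B) = (5/12)(7/11)(6/10) = 0.15909; P(data | jar C) = (2/5)(3/4)(2/3) = 0.2; P(data | jar D) = (3/5)(2/4)(1/3) = 0.1.
The prior-weighted likelihoods are 1/5 · 0.1 = 0.02, 2/5 · 0.15909 = 0.063636, 1/10 · 0.2 = 0.02, 3/10 · 0.1 = 0.03; summing to 0.13364.
So P(jar C | data) = (0.02) / (0.13364) = 0.14966.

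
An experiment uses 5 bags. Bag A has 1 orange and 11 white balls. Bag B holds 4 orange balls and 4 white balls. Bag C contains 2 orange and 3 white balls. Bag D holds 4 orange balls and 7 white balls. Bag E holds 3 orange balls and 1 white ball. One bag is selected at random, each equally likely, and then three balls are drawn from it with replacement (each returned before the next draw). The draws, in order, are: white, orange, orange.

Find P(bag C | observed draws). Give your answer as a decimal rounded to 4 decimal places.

0.2123

Under each hypothesis, the probability of the observed sequence is: P(data | bag A) = (11/12)(1/12)(1/12) = 0.0063657; P(data | bag B) = (4/8)(4/8)(4/8) = 0.125; P(data | bag C) = (3/5)(2/5)(2/5) = 0.096; P(data | bag D) = (7/11)(4/11)(4/11) = 0.084147; P(data | bag E) = (1/4)(3/4)(3/4) = 0.14062.
Multiplying each by its prior: 1/5 · 0.0063657 = 0.0012731, 1/5 · 0.125 = 0.025, 1/5 · 0.096 = 0.0192, 1/5 · 0.084147 = 0.016829, 1/5 · 0.14062 = 0.028125; summing to 0.090428.
By Bayes' rule, P(bag C | data) = (0.0192) / (0.090428) = 0.21232.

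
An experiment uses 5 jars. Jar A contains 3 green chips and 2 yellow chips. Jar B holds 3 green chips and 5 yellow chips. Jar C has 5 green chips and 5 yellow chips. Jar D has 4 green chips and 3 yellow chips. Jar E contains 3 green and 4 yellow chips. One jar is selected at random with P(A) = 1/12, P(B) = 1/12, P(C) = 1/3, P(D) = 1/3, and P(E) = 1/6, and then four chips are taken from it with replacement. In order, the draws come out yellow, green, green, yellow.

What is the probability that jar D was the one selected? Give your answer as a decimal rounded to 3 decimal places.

The likelihood of the observed sequence under each hypothesis: P(data | jar A) = (2/5)(3/5)(3/5)(2/5) = 0.0576; P(data | jar B) = (5/8)(3/8)(3/8)(5/8) = 0.054932; P(data | jar C) = (5/10)(5/10)(5/10)(5/10) = 0.0625; P(data | jar D) = (3/7)(4/7)(4/7)(3/7) = 0.059975; P(data | jar E) = (4/7)(3/7)(3/7)(4/7) = 0.059975.
The prior-weighted likelihoods are 1/12 · 0.0576 = 0.0048, 1/12 · 0.054932 = 0.0045776, 1/3 · 0.0625 = 0.020833, 1/3 · 0.059975 = 0.019992, 1/6 · 0.059975 = 0.0099958; with total 0.060198.
By Bayes' rule, P(jar D | data) = (0.019992) / (0.060198) = 0.3321.

0.332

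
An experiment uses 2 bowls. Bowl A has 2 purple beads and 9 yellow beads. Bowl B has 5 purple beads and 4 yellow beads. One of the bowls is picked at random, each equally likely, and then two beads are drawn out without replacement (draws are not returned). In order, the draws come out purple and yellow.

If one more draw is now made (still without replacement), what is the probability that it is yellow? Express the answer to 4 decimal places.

0.5992

Compute the likelihood of the observed sequence for each case: P(data | bowl A) = (2/11)(9/10) = 0.16364; P(data | bowl B) = (5/9)(4/8) = 0.27778.
Weighting by the prior gives 1/2 · 0.16364 = 0.081818, 1/2 · 0.27778 = 0.13889; summing to 0.22071.
Dividing through by the total gives posterior P(bowl A | data) = 0.37071, P(bowl B | data) = 0.62929.
The predictive probability is P(yellow next | data) = (8/9)(0.37071) + (3/7)(0.62929) = 0.59922.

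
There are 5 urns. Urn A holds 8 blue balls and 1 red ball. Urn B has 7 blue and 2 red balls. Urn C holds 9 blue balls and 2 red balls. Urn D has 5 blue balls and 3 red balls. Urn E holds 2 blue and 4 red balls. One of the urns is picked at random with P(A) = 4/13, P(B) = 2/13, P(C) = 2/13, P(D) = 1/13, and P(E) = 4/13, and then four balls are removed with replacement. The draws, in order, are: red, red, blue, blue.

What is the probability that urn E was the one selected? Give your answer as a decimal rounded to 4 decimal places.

0.4995

The likelihood of the observed sequence under each hypothesis: P(data | urn A) = (1/9)(1/9)(8/9)(8/9) = 0.0097546; P(data | urn B) = (2/9)(2/9)(7/9)(7/9) = 0.029873; P(data | urn C) = (2/11)(2/11)(9/11)(9/11) = 0.02213; P(data | urn D) = (3/8)(3/8)(5/8)(5/8) = 0.054932; P(data | urn E) = (4/6)(4/6)(2/6)(2/6) = 0.049383.
Multiplying each by its prior: 4/13 · 0.0097546 = 0.0030014, 2/13 · 0.029873 = 0.0045959, 2/13 · 0.02213 = 0.0034046, 1/13 · 0.054932 = 0.0042255, 4/13 · 0.049383 = 0.015195; summing to 0.030422.
Hence P(urn E | data) = (0.015195) / (0.030422) = 0.49946.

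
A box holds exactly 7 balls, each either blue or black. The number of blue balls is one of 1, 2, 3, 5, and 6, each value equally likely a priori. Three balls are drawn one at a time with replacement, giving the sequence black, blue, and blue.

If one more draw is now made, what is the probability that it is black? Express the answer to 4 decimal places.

0.4015

Under each hypothesis, the probability of the observed sequence is: P(data | r = 1) = (6/7)(1/7)(1/7) = 0.017493; P(data | r = 2) = (5/7)(2/7)(2/7) = 0.058309; P(data | r = 3) = (4/7)(3/7)(3/7) = 0.10496; P(data | r = 5) = (2/7)(5/7)(5/7) = 0.14577; P(data | r = 6) = (1/7)(6/7)(6/7) = 0.10496.
Weighting by the prior gives 1/5 · 0.017493 = 0.0034985, 1/5 · 0.058309 = 0.011662, 1/5 · 0.10496 = 0.020991, 1/5 · 0.14577 = 0.029155, 1/5 · 0.10496 = 0.020991; with total 0.086297.
Dividing through by the total gives posterior P(r = 1 | data) = 0.040541, P(r = 2 | data) = 0.13514, P(r = 3 | data) = 0.24324, P(r = 5 | data) = 0.33784, P(r = 6 | data) = 0.24324.
The predictive probability is P(black next | data) = (6/7)(0.040541) + (5/7)(0.13514) + (4/7)(0.24324) + (2/7)(0.33784) + (1/7)(0.24324) = 0.40154.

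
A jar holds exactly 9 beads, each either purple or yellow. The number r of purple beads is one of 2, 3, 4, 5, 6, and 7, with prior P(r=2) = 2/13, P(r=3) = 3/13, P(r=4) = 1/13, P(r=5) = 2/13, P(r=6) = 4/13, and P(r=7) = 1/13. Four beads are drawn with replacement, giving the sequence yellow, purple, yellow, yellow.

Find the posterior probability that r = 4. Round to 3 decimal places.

0.097

The likelihood of the observed sequence under each hypothesis: P(data | r = 2) = (7/9)(2/9)(7/9)(7/9) = 0.10456; P(data | r = 3) = (6/9)(3/9)(6/9)(6/9) = 0.098765; P(data | r = 4) = (5/9)(4/9)(5/9)(5/9) = 0.076208; P(data | r = 5) = (4/9)(5/9)(4/9)(4/9) = 0.048773; P(data | r = 6) = (3/9)(6/9)(3/9)(3/9) = 0.024691; P(data | r = 7) = (2/9)(7/9)(2/9)(2/9) = 0.0085353.
Weighting by the prior gives 2/13 · 0.10456 = 0.016086, 3/13 · 0.098765 = 0.022792, 1/13 · 0.076208 = 0.0058621, 2/13 · 0.048773 = 0.0075035, 4/13 · 0.024691 = 0.0075973, 1/13 · 0.0085353 = 0.00065656; summing to 0.060497.
Therefore the posterior P(r = 4 | data) = (0.0058621) / (0.060497) = 0.096899.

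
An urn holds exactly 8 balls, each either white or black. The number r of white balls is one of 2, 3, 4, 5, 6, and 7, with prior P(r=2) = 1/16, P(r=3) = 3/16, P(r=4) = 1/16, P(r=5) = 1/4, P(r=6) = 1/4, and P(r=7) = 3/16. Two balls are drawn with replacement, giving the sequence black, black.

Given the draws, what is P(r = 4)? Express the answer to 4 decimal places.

0.0879

For each hypothesis, P(data | H) works out to: P(data | r = 2) = (6/8)(6/8) = 0.5625; P(data | r = 3) = (5/8)(5/8) = 0.39062; P(data | r = 4) = (4/8)(4/8) = 0.25; P(data | r = 5) = (3/8)(3/8) = 0.14062; P(data | r = 6) = (2/8)(2/8) = 0.0625; P(data | r = 7) = (1/8)(1/8) = 0.015625.
The prior-weighted likelihoods are 1/16 · 0.5625 = 0.035156, 3/16 · 0.39062 = 0.073242, 1/16 · 0.25 = 0.015625, 1/4 · 0.14062 = 0.035156, 1/4 · 0.0625 = 0.015625, 3/16 · 0.015625 = 0.0029297; summing to 0.17773.
Hence P(r = 4 | data) = (0.015625) / (0.17773) = 0.087912.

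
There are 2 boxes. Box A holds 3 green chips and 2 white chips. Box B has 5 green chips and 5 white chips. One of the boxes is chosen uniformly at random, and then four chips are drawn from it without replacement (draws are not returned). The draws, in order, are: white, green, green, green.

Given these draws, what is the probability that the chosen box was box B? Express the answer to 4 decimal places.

Under each hypothesis, the probability of the observed sequence is: P(data | box A) = (2/5)(3/4)(2/3)(1/2) = 1/10; P(data | box B) = (5/10)(5/9)(4/8)(3/7) = 5/84.
Weighting by the prior gives 1/2 · 1/10 = 1/20, 1/2 · 5/84 = 5/168; summing to 67/840.
By Bayes' rule, P(box B | data) = (5/168) / (67/840) = 25/67.

0.3731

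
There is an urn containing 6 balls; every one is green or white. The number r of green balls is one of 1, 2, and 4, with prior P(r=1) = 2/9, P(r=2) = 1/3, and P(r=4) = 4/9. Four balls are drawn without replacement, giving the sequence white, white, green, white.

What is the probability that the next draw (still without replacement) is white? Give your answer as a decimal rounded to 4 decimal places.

Under each hypothesis, the probability of the observed sequence is: P(data | r = 1) = (5/6)(4/5)(1/4)(3/3) = 1/6; P(data | r = 2) = (4/6)(3/5)(2/4)(2/3) = 2/15; P(data | r = 4) = (2/6)(1/5)(4/4)(0/3) = 0.
Multiplying each by its prior: 2/9 · 1/6 = 1/27, 1/3 · 2/15 = 2/45, 4/9 · 0 = 0; these sum to 11/135.
The posterior is then P(r = 1 | data) = 5/11, P(r = 2 | data) = 6/11, P(r = 4 | data) = 0.
The predictive probability is P(white next | data) = (1)(5/11) + (1/2)(6/11) = 8/11.

0.7273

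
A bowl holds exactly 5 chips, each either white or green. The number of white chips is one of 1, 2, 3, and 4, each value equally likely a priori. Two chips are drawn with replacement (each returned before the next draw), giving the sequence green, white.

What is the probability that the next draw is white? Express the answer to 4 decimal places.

Compute the likelihood of the observed sequence for each case: P(data | r = 1) = (4/5)(1/5) = 4/25; P(data | r = 2) = (3/5)(2/5) = 6/25; P(data | r = 3) = (2/5)(3/5) = 6/25; P(data | r = 4) = (1/5)(4/5) = 4/25.
Multiplying each by its prior: 1/4 · 4/25 = 1/25, 1/4 · 6/25 = 3/50, 1/4 · 6/25 = 3/50, 1/4 · 4/25 = 1/25; with total 1/5.
Normalising, the posterior is P(r = 1 | data) = 1/5, P(r = 2 | data) = 3/10, P(r = 3 | data) = 3/10, P(r = 4 | data) = 1/5.
So P(white next | data) = Σ P(white next | H) P(H | data) = (1/5)(1/5) + (2/5)(3/10) + (3/5)(3/10) + (4/5)(1/5) = 1/2.

0.5000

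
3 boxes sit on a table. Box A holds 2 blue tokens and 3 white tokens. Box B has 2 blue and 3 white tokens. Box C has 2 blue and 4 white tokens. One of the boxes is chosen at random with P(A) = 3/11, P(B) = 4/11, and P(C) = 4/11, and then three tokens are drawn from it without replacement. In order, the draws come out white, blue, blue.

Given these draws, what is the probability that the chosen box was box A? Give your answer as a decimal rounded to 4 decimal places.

0.3103

Compute the likelihood of the observed sequence for each case: P(data | box A) = (3/5)(2/4)(1/3) = 1/10; P(data | box B) = (3/5)(2/4)(1/3) = 1/10; P(data | box C) = (4/6)(2/5)(1/4) = 1/15.
Multiplying each by its prior: 3/11 · 1/10 = 3/110, 4/11 · 1/10 = 2/55, 4/11 · 1/15 = 4/165; with total 29/330.
So P(box A | data) = (3/110) / (29/330) = 9/29.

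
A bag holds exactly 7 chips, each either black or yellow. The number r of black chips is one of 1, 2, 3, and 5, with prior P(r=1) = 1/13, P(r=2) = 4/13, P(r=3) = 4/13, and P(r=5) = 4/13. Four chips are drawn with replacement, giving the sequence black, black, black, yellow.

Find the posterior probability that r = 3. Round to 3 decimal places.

For each hypothesis, P(data | H) works out to: P(data | r = 1) = (1/7)(1/7)(1/7)(6/7) = 0.002499; P(data | r = 2) = (2/7)(2/7)(2/7)(5/7) = 0.01666; P(data | r = 3) = (3/7)(3/7)(3/7)(4/7) = 0.044981; P(data | r = 5) = (5/7)(5/7)(5/7)(2/7) = 0.10412.
Multiplying each by its prior: 1/13 · 0.002499 = 0.00019223, 4/13 · 0.01666 = 0.0051261, 4/13 · 0.044981 = 0.01384, 4/13 · 0.10412 = 0.032038; with total 0.051197.
So P(r = 3 | data) = (0.01384) / (0.051197) = 0.27034.

0.270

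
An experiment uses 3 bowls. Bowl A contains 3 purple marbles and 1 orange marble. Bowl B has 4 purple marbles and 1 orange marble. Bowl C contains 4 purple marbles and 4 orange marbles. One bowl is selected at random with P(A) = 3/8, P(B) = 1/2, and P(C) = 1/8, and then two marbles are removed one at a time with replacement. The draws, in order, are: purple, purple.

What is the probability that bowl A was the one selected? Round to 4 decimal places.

The likelihood of the observed sequence under each hypothesis: P(data | bowl A) = (3/4)(3/4) = 0.5625; P(data | bowl B) = (4/5)(4/5) = 0.64; P(data | bowl C) = (4/8)(4/8) = 0.25.
The prior-weighted likelihoods are 3/8 · 0.5625 = 0.21094, 1/2 · 0.64 = 0.32, 1/8 · 0.25 = 0.03125; these sum to 0.56219.
So P(bowl A | data) = (0.21094) / (0.56219) = 0.37521.

0.3752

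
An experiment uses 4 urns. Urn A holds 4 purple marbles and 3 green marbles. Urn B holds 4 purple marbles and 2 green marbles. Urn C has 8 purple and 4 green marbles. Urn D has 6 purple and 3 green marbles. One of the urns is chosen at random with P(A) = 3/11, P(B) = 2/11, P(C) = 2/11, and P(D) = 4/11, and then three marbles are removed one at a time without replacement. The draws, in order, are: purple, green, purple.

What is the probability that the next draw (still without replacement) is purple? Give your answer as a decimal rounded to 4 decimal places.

The likelihood of the observed sequence under each hypothesis: P(data | urn A) = (4/7)(3/6)(3/5) = 0.17143; P(data | urn B) = (4/6)(2/5)(3/4) = 0.2; P(data | urn C) = (8/12)(4/11)(7/10) = 0.1697; P(data | urn D) = (6/9)(3/8)(5/7) = 0.17857.
Weighting by the prior gives 3/11 · 0.17143 = 0.046753, 2/11 · 0.2 = 0.036364, 2/11 · 0.1697 = 0.030854, 4/11 · 0.17857 = 0.064935; with total 0.17891.
Dividing through by the total gives posterior P(urn A | data) = 0.26133, P(urn B | data) = 0.20326, P(urn C | data) = 0.17246, P(urn D | data) = 0.36296.
So P(purple next | data) = Σ P(purple next | H) P(H | data) = (1/2)(0.26133) + (2/3)(0.20326) + (2/3)(0.17246) + (2/3)(0.36296) = 0.62311.

0.6231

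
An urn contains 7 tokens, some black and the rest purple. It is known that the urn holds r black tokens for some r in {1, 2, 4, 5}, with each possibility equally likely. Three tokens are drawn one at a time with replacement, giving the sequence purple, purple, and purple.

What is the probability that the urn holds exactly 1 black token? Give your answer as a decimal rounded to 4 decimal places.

Under each hypothesis, the probability of the observed sequence is: P(data | r = 1) = (6/7)(6/7)(6/7) = 0.62974; P(data | r = 2) = (5/7)(5/7)(5/7) = 0.36443; P(data | r = 4) = (3/7)(3/7)(3/7) = 0.078717; P(data | r = 5) = (2/7)(2/7)(2/7) = 0.023324.
The prior-weighted likelihoods are 1/4 · 0.62974 = 0.15743, 1/4 · 0.36443 = 0.091108, 1/4 · 0.078717 = 0.019679, 1/4 · 0.023324 = 0.0058309; summing to 0.27405.
By Bayes' rule, P(r = 1 | data) = (0.15743) / (0.27405) = 0.57447.

0.5745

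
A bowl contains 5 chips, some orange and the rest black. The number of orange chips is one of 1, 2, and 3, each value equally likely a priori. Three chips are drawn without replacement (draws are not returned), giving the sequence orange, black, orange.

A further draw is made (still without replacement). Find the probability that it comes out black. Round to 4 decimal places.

Under each hypothesis, the probability of the observed sequence is: P(data | r = 1) = (1/5)(4/4)(0/3) = 0; P(data | r = 2) = (2/5)(3/4)(1/3) = 1/10; P(data | r = 3) = (3/5)(2/4)(2/3) = 1/5.
Multiplying each by its prior: 1/3 · 0 = 0, 1/3 · 1/10 = 1/30, 1/3 · 1/5 = 1/15; summing to 1/10.
Normalising, the posterior is P(r = 1 | data) = 0, P(r = 2 | data) = 1/3, P(r = 3 | data) = 2/3.
Averaging over the posterior, P(black next | data) = (1)(1/3) + (1/2)(2/3) = 2/3.

0.6667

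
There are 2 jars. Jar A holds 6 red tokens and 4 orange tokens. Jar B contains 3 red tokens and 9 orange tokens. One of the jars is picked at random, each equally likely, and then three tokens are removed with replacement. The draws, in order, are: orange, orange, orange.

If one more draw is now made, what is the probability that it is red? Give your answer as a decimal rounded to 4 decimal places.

The likelihood of the observed sequence under each hypothesis: P(data | jar A) = (4/10)(4/10)(4/10) = 0.064; P(data | jar B) = (9/12)(9/12)(9/12) = 0.42188.
Multiplying each by its prior: 1/2 · 0.064 = 0.032, 1/2 · 0.42188 = 0.21094; with total 0.24294.
Normalising, the posterior is P(jar A | data) = 0.13172, P(jar B | data) = 0.86828.
Averaging over the posterior, P(red next | data) = (3/5)(0.13172) + (1/4)(0.86828) = 0.2961.

0.2961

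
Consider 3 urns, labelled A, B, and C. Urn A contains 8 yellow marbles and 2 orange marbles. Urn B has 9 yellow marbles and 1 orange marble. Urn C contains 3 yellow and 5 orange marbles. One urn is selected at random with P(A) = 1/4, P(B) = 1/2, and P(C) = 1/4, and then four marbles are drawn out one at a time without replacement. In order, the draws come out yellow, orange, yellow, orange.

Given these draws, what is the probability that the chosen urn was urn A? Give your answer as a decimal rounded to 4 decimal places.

0.2373

Under each hypothesis, the probability of the observed sequence is: P(data | urn A) = (8/10)(2/9)(7/8)(1/7) = 0.022222; P(data | urn B) = (9/10)(1/9)(8/8)(0/7) = 0; P(data | urn C) = (3/8)(5/7)(2/6)(4/5) = 0.071429.
The prior-weighted likelihoods are 1/4 · 0.022222 = 0.0055556, 1/2 · 0 = 0, 1/4 · 0.071429 = 0.017857; these sum to 0.023413.
Therefore the posterior P(urn A | data) = (0.0055556) / (0.023413) = 0.23729.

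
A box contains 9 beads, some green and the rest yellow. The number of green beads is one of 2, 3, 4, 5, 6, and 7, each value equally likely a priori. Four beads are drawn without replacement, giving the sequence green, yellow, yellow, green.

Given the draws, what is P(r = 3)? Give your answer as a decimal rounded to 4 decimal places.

For each hypothesis, P(data | H) works out to: P(data | r = 2) = (2/9)(7/8)(6/7)(1/6) = 1/36; P(data | r = 3) = (3/9)(6/8)(5/7)(2/6) = 5/84; P(data | r = 4) = (4/9)(5/8)(4/7)(3/6) = 5/63; P(data | r = 5) = (5/9)(4/8)(3/7)(4/6) = 5/63; P(data | r = 6) = (6/9)(3/8)(2/7)(5/6) = 5/84; P(data | r = 7) = (7/9)(2/8)(1/7)(6/6) = 1/36.
Multiplying each by its prior: 1/6 · 1/36 = 1/216, 1/6 · 5/84 = 5/504, 1/6 · 5/63 = 5/378, 1/6 · 5/63 = 5/378, 1/6 · 5/84 = 5/504, 1/6 · 1/36 = 1/216; summing to 1/18.
Hence P(r = 3 | data) = (5/504) / (1/18) = 5/28.

0.1786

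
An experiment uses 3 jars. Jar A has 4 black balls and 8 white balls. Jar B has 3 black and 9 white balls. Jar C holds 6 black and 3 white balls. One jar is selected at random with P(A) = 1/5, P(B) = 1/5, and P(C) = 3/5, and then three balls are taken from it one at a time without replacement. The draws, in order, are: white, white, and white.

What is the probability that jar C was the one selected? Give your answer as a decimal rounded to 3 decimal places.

0.053

The likelihood of the observed sequence under each hypothesis: P(data | jar A) = (8/12)(7/11)(6/10) = 0.25455; P(data | jar B) = (9/12)(8/11)(7/10) = 0.38182; P(data | jar C) = (3/9)(2/8)(1/7) = 0.011905.
Multiplying each by its prior: 1/5 · 0.25455 = 0.050909, 1/5 · 0.38182 = 0.076364, 3/5 · 0.011905 = 0.0071429; summing to 0.13442.
Therefore the posterior P(jar C | data) = (0.0071429) / (0.13442) = 0.05314.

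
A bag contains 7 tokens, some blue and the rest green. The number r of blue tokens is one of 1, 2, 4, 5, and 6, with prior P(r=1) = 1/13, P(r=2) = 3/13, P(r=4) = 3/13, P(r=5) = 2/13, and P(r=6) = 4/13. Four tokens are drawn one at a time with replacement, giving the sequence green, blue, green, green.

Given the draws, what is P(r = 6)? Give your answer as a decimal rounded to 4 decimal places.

Under each hypothesis, the probability of the observed sequence is: P(data | r = 1) = (6/7)(1/7)(6/7)(6/7) = 0.089963; P(data | r = 2) = (5/7)(2/7)(5/7)(5/7) = 0.10412; P(data | r = 4) = (3/7)(4/7)(3/7)(3/7) = 0.044981; P(data | r = 5) = (2/7)(5/7)(2/7)(2/7) = 0.01666; P(data | r = 6) = (1/7)(6/7)(1/7)(1/7) = 0.002499.
Multiplying each by its prior: 1/13 · 0.089963 = 0.0069202, 3/13 · 0.10412 = 0.024028, 3/13 · 0.044981 = 0.01038, 2/13 · 0.01666 = 0.002563, 4/13 · 0.002499 = 0.00076891; these sum to 0.044661.
Therefore the posterior P(r = 6 | data) = (0.00076891) / (0.044661) = 0.017217.

0.0172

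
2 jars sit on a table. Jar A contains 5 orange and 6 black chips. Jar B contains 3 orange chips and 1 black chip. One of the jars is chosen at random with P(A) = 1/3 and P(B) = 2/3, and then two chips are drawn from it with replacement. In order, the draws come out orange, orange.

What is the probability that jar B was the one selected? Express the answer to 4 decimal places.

0.8448

The likelihood of the observed sequence under each hypothesis: P(data | jar A) = (5/11)(5/11) = 0.20661; P(data | jar B) = (3/4)(3/4) = 0.5625.
Multiplying each by its prior: 1/3 · 0.20661 = 0.068871, 2/3 · 0.5625 = 0.375; these sum to 0.44387.
By Bayes' rule, P(jar B | data) = (0.375) / (0.44387) = 0.84484.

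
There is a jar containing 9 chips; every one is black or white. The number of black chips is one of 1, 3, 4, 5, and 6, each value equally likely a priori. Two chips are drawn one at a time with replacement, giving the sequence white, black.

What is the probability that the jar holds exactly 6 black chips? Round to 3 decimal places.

0.214

The likelihood of the observed sequence under each hypothesis: P(data | r = 1) = (8/9)(1/9) = 8/81; P(data | r = 3) = (6/9)(3/9) = 2/9; P(data | r = 4) = (5/9)(4/9) = 20/81; P(data | r = 5) = (4/9)(5/9) = 20/81; P(data | r = 6) = (3/9)(6/9) = 2/9.
Weighting by the prior gives 1/5 · 8/81 = 8/405, 1/5 · 2/9 = 2/45, 1/5 · 20/81 = 4/81, 1/5 · 20/81 = 4/81, 1/5 · 2/9 = 2/45; these sum to 28/135.
By Bayes' rule, P(r = 6 | data) = (2/45) / (28/135) = 3/14.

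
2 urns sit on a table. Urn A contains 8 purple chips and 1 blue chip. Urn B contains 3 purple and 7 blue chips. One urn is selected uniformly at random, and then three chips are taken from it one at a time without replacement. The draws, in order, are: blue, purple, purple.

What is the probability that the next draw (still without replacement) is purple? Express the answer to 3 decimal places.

0.705

Under each hypothesis, the probability of the observed sequence is: P(data | urn A) = (1/9)(8/8)(7/7) = 1/9; P(data | urn B) = (7/10)(3/9)(2/8) = 7/120.
Weighting by the prior gives 1/2 · 1/9 = 1/18, 1/2 · 7/120 = 7/240; with total 61/720.
Dividing through by the total gives posterior P(urn A | data) = 40/61, P(urn B | data) = 21/61.
The predictive probability is P(purple next | data) = (1)(40/61) + (1/7)(21/61) = 43/61.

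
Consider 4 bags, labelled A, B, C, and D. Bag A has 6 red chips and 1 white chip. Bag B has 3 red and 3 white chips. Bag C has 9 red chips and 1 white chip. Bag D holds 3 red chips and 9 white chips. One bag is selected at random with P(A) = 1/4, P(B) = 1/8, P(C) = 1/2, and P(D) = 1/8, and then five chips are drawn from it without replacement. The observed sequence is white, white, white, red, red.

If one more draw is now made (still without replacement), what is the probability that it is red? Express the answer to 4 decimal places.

0.6667

The likelihood of the observed sequence under each hypothesis: P(data | bag A) = (1/7)(0/6) = 0; P(data | bag B) = (3/6)(2/5)(1/4)(3/3)(2/2) = 0.05; P(data | bag C) = (1/10)(0/9) = 0; P(data | bag D) = (9/12)(8/11)(7/10)(3/9)(2/8) = 0.031818.
Weighting by the prior gives 1/4 · 0 = 0, 1/8 · 0.05 = 0.00625, 1/2 · 0 = 0, 1/8 · 0.031818 = 0.0039773; these sum to 0.010227.
Dividing through by the total gives posterior P(bag A | data) = 0, P(bag B | data) = 0.61111, P(bag C | data) = 0, P(bag D | data) = 0.38889.
Averaging over the posterior, P(red next | data) = (1)(0.61111) + (1/7)(0.38889) = 0.66667.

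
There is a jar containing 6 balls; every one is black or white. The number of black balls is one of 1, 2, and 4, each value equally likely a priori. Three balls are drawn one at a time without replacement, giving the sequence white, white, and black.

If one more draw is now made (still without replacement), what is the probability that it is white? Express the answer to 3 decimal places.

Compute the likelihood of the observed sequence for each case: P(data | r = 1) = (5/6)(4/5)(1/4) = 1/6; P(data | r = 2) = (4/6)(3/5)(2/4) = 1/5; P(data | r = 4) = (2/6)(1/5)(4/4) = 1/15.
The prior-weighted likelihoods are 1/3 · 1/6 = 1/18, 1/3 · 1/5 = 1/15, 1/3 · 1/15 = 1/45; with total 13/90.
Normalising, the posterior is P(r = 1 | data) = 5/13, P(r = 2 | data) = 6/13, P(r = 4 | data) = 2/13.
The predictive probability is P(white next | data) = (1)(5/13) + (2/3)(6/13) + (0)(2/13) = 9/13.

0.692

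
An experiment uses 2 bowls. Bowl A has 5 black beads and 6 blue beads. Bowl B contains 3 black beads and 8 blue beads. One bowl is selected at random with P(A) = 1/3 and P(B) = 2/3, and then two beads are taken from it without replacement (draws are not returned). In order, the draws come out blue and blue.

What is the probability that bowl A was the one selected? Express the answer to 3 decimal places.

Under each hypothesis, the probability of the observed sequence is: P(data | bowl A) = (6/11)(5/10) = 3/11; P(data | bowl B) = (8/11)(7/10) = 28/55.
Multiplying each by its prior: 1/3 · 3/11 = 1/11, 2/3 · 28/55 = 56/165; these sum to 71/165.
Hence P(bowl A | data) = (1/11) / (71/165) = 15/71.

0.211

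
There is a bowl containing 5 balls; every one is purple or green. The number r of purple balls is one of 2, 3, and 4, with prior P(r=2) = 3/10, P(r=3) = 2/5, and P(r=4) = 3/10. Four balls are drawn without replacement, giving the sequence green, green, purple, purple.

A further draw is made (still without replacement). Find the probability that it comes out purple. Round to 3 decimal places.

For each hypothesis, P(data | H) works out to: P(data | r = 2) = (3/5)(2/4)(2/3)(1/2) = 1/10; P(data | r = 3) = (2/5)(1/4)(3/3)(2/2) = 1/10; P(data | r = 4) = (1/5)(0/4) = 0.
Weighting by the prior gives 3/10 · 1/10 = 3/100, 2/5 · 1/10 = 1/25, 3/10 · 0 = 0; summing to 7/100.
Normalising, the posterior is P(r = 2 | data) = 3/7, P(r = 3 | data) = 4/7, P(r = 4 | data) = 0.
Averaging over the posterior, P(purple next | data) = (0)(3/7) + (1)(4/7) = 4/7.

0.571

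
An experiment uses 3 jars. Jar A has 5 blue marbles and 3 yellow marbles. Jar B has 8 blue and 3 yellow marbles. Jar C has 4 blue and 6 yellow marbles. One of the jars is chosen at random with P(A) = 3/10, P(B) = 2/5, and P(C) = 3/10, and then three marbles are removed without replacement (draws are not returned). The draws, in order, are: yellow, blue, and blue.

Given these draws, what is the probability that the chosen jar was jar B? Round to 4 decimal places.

0.4482

The likelihood of the observed sequence under each hypothesis: P(data | jar A) = (3/8)(5/7)(4/6) = 0.17857; P(data | jar B) = (3/11)(8/10)(7/9) = 0.1697; P(data | jar C) = (6/10)(4/9)(3/8) = 0.1.
The prior-weighted likelihoods are 3/10 · 0.17857 = 0.053571, 2/5 · 0.1697 = 0.067879, 3/10 · 0.1 = 0.03; with total 0.15145.
By Bayes' rule, P(jar B | data) = (0.067879) / (0.15145) = 0.44819.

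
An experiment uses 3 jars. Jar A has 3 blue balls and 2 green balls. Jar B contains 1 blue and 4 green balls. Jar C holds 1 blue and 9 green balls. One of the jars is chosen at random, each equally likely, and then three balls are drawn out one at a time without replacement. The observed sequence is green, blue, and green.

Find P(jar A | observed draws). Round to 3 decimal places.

For each hypothesis, P(data | H) works out to: P(data | jar A) = (2/5)(3/4)(1/3) = 1/10; P(data | jar B) = (4/5)(1/4)(3/3) = 1/5; P(data | jar C) = (9/10)(1/9)(8/8) = 1/10.
Multiplying each by its prior: 1/3 · 1/10 = 1/30, 1/3 · 1/5 = 1/15, 1/3 · 1/10 = 1/30; with total 2/15.
Hence P(jar A | data) = (1/30) / (2/15) = 1/4.

0.250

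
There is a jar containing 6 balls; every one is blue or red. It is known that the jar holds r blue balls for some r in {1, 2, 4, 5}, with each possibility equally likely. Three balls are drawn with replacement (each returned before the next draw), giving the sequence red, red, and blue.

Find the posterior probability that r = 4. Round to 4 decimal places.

0.2051

For each hypothesis, P(data | H) works out to: P(data | r = 1) = (5/6)(5/6)(1/6) = 25/216; P(data | r = 2) = (4/6)(4/6)(2/6) = 4/27; P(data | r = 4) = (2/6)(2/6)(4/6) = 2/27; P(data | r = 5) = (1/6)(1/6)(5/6) = 5/216.
The prior-weighted likelihoods are 1/4 · 25/216 = 25/864, 1/4 · 4/27 = 1/27, 1/4 · 2/27 = 1/54, 1/4 · 5/216 = 5/864; with total 13/144.
Hence P(r = 4 | data) = (1/54) / (13/144) = 8/39.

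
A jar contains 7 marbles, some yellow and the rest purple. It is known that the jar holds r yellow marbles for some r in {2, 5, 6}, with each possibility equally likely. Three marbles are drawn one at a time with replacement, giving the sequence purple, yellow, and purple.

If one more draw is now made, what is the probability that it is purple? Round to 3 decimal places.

For each hypothesis, P(data | H) works out to: P(data | r = 2) = (5/7)(2/7)(5/7) = 0.14577; P(data | r = 5) = (2/7)(5/7)(2/7) = 0.058309; P(data | r = 6) = (1/7)(6/7)(1/7) = 0.017493.
Multiplying each by its prior: 1/3 · 0.14577 = 0.048591, 1/3 · 0.058309 = 0.019436, 1/3 · 0.017493 = 0.0058309; with total 0.073858.
The posterior is then P(r = 2 | data) = 0.65789, P(r = 5 | data) = 0.26316, P(r = 6 | data) = 0.078947.
So P(purple next | data) = Σ P(purple next | H) P(H | data) = (5/7)(0.65789) + (2/7)(0.26316) + (1/7)(0.078947) = 0.55639.

0.556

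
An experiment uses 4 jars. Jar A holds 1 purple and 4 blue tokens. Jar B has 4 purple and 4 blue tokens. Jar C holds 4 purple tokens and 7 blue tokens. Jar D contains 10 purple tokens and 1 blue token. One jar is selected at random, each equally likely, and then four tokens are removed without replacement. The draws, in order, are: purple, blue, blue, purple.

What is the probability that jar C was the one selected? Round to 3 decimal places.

0.426

Under each hypothesis, the probability of the observed sequence is: P(data | jar A) = (1/5)(4/4)(3/3)(0/2) = 0; P(data | jar B) = (4/8)(4/7)(3/6)(3/5) = 3/35; P(data | jar C) = (4/11)(7/10)(6/9)(3/8) = 7/110; P(data | jar D) = (10/11)(1/10)(0/9) = 0.
Weighting by the prior gives 1/4 · 0 = 0, 1/4 · 3/35 = 3/140, 1/4 · 7/110 = 7/440, 1/4 · 0 = 0; with total 23/616.
So P(jar C | data) = (7/440) / (23/616) = 49/115.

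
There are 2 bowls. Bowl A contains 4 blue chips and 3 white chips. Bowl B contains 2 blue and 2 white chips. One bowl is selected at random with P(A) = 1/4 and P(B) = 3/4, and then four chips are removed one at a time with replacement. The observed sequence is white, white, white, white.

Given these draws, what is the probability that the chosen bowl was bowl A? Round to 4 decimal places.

0.1525

Under each hypothesis, the probability of the observed sequence is: P(data | bowl A) = (3/7)(3/7)(3/7)(3/7) = 0.033736; P(data | bowl B) = (2/4)(2/4)(2/4)(2/4) = 0.0625.
Multiplying each by its prior: 1/4 · 0.033736 = 0.008434, 3/4 · 0.0625 = 0.046875; with total 0.055309.
Hence P(bowl A | data) = (0.008434) / (0.055309) = 0.15249.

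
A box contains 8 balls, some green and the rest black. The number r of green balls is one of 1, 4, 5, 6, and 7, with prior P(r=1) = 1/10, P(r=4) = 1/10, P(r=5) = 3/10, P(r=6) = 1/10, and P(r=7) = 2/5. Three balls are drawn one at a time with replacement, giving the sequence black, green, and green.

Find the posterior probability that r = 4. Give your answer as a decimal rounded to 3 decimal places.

0.113

The likelihood of the observed sequence under each hypothesis: P(data | r = 1) = (7/8)(1/8)(1/8) = 0.013672; P(data | r = 4) = (4/8)(4/8)(4/8) = 0.125; P(data | r = 5) = (3/8)(5/8)(5/8) = 0.14648; P(data | r = 6) = (2/8)(6/8)(6/8) = 0.14062; P(data | r = 7) = (1/8)(7/8)(7/8) = 0.095703.
Multiplying each by its prior: 1/10 · 0.013672 = 0.0013672, 1/10 · 0.125 = 0.0125, 3/10 · 0.14648 = 0.043945, 1/10 · 0.14062 = 0.014063, 2/5 · 0.095703 = 0.038281; with total 0.11016.
So P(r = 4 | data) = (0.0125) / (0.11016) = 0.11348.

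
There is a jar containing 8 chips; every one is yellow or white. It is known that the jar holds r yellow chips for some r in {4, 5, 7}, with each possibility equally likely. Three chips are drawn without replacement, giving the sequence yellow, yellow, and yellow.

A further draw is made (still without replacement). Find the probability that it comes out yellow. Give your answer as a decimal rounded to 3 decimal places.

For each hypothesis, P(data | H) works out to: P(data | r = 4) = (4/8)(3/7)(2/6) = 1/14; P(data | r = 5) = (5/8)(4/7)(3/6) = 5/28; P(data | r = 7) = (7/8)(6/7)(5/6) = 5/8.
Multiplying each by its prior: 1/3 · 1/14 = 1/42, 1/3 · 5/28 = 5/84, 1/3 · 5/8 = 5/24; summing to 7/24.
The posterior is then P(r = 4 | data) = 4/49, P(r = 5 | data) = 10/49, P(r = 7 | data) = 5/7.
The predictive probability is P(yellow next | data) = (1/5)(4/49) + (2/5)(10/49) + (4/5)(5/7) = 164/245.

0.669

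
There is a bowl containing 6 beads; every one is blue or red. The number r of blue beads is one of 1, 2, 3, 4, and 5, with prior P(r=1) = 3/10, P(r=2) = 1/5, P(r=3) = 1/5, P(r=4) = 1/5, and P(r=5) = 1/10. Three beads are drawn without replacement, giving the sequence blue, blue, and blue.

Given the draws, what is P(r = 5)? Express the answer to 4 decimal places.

0.5000

Under each hypothesis, the probability of the observed sequence is: P(data | r = 1) = (1/6)(0/5) = 0; P(data | r = 2) = (2/6)(1/5)(0/4) = 0; P(data | r = 3) = (3/6)(2/5)(1/4) = 1/20; P(data | r = 4) = (4/6)(3/5)(2/4) = 1/5; P(data | r = 5) = (5/6)(4/5)(3/4) = 1/2.
Weighting by the prior gives 3/10 · 0 = 0, 1/5 · 0 = 0, 1/5 · 1/20 = 1/100, 1/5 · 1/5 = 1/25, 1/10 · 1/2 = 1/20; with total 1/10.
By Bayes' rule, P(r = 5 | data) = (1/20) / (1/10) = 1/2.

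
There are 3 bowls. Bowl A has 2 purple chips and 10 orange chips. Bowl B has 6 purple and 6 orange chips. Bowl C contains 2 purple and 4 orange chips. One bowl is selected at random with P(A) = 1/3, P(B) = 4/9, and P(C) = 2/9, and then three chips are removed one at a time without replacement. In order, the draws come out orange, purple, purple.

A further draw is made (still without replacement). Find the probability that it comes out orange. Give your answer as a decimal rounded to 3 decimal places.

0.665

The likelihood of the observed sequence under each hypothesis: P(data | bowl A) = (10/12)(2/11)(1/10) = 0.015152; P(data | bowl B) = (6/12)(6/11)(5/10) = 0.13636; P(data | bowl C) = (4/6)(2/5)(1/4) = 0.066667.
Weighting by the prior gives 1/3 · 0.015152 = 0.0050505, 4/9 · 0.13636 = 0.060606, 2/9 · 0.066667 = 0.014815; summing to 0.080471.
Dividing through by the total gives posterior P(bowl A | data) = 0.062762, P(bowl B | data) = 0.75314, P(bowl C | data) = 0.1841.
Averaging over the posterior, P(orange next | data) = (1)(0.062762) + (5/9)(0.75314) + (1)(0.1841) = 0.66527.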